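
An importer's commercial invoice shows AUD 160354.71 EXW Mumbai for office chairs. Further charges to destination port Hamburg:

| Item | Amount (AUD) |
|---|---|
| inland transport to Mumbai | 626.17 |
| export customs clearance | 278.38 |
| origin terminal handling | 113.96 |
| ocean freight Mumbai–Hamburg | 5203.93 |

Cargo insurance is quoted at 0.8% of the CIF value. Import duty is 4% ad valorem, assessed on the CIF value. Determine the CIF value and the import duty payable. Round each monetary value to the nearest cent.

Let C be the CIF value. C = EXW price + pre-shipment costs + freight + 0.8% × C
C − 0.8% × C = 160354.71 + 626.17 + 278.38 + 113.96 + 5203.93
0.992 × C = 166577.15
C = 166577.15 / 0.992 = 167920.51
Insurance premium = 0.8% × 167920.51 = 1343.36
Import duty = 167920.51 × 4% = 6716.82

CIF value: AUD 167920.51; import duty: AUD 6716.82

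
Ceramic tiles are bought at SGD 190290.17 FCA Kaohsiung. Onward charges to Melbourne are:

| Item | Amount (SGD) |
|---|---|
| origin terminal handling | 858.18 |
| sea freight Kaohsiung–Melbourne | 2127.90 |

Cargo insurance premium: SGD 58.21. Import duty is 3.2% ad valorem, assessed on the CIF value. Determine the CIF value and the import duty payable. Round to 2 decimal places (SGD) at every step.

CIF value: SGD 193334.46; import duty: SGD 6186.70

CIF = FCA price + pre-shipment costs + freight + insurance
CIF = 190290.17 + 858.18 + 2127.90 + 58.21 = 193334.46
Import duty = 193334.46 × 3.2% = 6186.70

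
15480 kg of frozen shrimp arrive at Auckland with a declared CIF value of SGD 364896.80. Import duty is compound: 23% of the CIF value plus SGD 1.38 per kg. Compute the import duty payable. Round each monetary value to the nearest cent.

Import duty: SGD 105288.66

Ad valorem component: 364896.80 × 23% = 83926.26
Specific component: 15480 × 1.38 = 21362.40
Import duty = 83926.26 + 21362.40 = 105288.66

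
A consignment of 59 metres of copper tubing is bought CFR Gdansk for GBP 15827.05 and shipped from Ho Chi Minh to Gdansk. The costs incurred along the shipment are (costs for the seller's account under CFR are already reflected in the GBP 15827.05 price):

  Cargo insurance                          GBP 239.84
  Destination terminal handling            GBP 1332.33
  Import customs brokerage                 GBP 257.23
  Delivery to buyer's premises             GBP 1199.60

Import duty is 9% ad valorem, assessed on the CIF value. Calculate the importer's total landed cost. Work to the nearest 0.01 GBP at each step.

Total landed cost: GBP 20302.07

CFR: the seller pays costs through ocean freight to the destination port, but not insurance.
CIF value = CFR price + insurance = 15827.05 + 239.84 = 16066.89
Import duty = 16066.89 × 9% = 1446.02
Buyer bears: insurance 239.84 + destination terminal 1332.33 + brokerage 257.23 + delivery 1199.60 + duty 1446.02 = 4475.02
Landed cost = invoice 15827.05 + 4475.02 = 20302.07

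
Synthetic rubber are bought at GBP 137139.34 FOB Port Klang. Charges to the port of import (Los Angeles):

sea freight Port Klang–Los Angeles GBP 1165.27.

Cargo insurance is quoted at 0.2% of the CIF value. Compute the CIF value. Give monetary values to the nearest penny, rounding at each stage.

CIF value: GBP 138581.77

Let C be the CIF value. C = FOB price + freight + 0.2% × C
C − 0.2% × C = 137139.34 + 1165.27
0.998 × C = 138304.61
C = 138304.61 / 0.998 = 138581.77
Insurance premium = 0.2% × 138581.77 = 277.16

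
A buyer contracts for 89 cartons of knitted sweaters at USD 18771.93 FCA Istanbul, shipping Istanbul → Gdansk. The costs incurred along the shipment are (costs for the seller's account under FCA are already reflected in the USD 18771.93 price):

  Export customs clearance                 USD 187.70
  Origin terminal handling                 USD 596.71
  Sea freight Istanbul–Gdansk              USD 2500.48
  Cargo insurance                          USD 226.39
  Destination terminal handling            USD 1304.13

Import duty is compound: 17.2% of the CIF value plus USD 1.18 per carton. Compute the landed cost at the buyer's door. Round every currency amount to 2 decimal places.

Total landed cost: USD 27305.09

FCA: the seller delivers export-cleared goods to the carrier; the buyer bears costs from that point.
Already in the invoice (seller's account under FCA): export clearance — exclude.
CIF value = FCA price + origin terminal + freight + insurance = 18771.93 + 596.71 + 2500.48 + 226.39 = 22095.51
Ad valorem component: 22095.51 × 17.2% = 3800.43
Specific component: 89 × 1.18 = 105.02
Import duty = 3800.43 + 105.02 = 3905.45
Buyer bears: origin terminal 596.71 + freight 2500.48 + insurance 226.39 + destination terminal 1304.13 + duty 3905.45 = 8533.16
Landed cost = invoice 18771.93 + 8533.16 = 27305.09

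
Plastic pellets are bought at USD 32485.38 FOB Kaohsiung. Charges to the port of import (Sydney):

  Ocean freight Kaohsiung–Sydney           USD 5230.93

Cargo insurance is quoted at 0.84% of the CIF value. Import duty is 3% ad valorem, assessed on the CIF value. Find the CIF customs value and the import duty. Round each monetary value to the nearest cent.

CIF value: USD 38035.81; import duty: USD 1141.07

Let C be the CIF value. C = FOB price + freight + 0.84% × C
C − 0.84% × C = 32485.38 + 5230.93
0.9916 × C = 37716.31
C = 37716.31 / 0.9916 = 38035.81
Insurance premium = 0.84% × 38035.81 = 319.50
Import duty = 38035.81 × 3% = 1141.07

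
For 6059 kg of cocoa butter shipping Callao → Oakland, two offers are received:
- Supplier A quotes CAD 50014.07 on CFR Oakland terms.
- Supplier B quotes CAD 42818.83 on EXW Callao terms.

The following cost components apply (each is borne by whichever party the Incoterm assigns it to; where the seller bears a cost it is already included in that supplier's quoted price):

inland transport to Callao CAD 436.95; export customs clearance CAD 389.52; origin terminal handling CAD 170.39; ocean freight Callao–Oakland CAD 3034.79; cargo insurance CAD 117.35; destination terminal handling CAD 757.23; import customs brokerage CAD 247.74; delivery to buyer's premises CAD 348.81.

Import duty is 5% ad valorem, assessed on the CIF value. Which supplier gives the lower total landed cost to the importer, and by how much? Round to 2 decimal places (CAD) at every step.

Supplier B is cheaper by CAD 3321.77

Supplier A (CFR):
CIF value = CFR price + insurance = 50014.07 + 117.35 = 50131.42
Import duty = 50131.42 × 5% = 2506.57
Buyer bears (A): 117.35 + 757.23 + 247.74 + 348.81 = 1471.13
Landed cost (A) = invoice 50014.07 + 1471.13 + duty 2506.57 = 53991.77
Supplier B (EXW):
CIF value = EXW price + inland to port + export clearance + origin terminal + freight + insurance = 42818.83 + 436.95 + 389.52 + 170.39 + 3034.79 + 117.35 = 46967.83
Import duty = 46967.83 × 5% = 2348.39
Buyer bears (B): 436.95 + 389.52 + 170.39 + 3034.79 + 117.35 + 757.23 + 247.74 + 348.81 = 5502.78
Landed cost (B) = invoice 42818.83 + 5502.78 + duty 2348.39 = 50670.00
Difference = |53991.77 − 50670.00| = 3321.77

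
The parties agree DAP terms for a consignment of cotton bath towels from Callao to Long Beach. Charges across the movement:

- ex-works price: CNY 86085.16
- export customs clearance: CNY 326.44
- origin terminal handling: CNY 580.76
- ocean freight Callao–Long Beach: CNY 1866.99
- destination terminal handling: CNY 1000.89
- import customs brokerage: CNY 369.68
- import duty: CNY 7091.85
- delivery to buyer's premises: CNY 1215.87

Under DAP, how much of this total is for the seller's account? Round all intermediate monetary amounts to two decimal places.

Seller's account: CNY 91076.11

DAP: the seller bears all costs to the named destination except import duty and clearance.
Seller's account: goods 86085.16 + export clearance 326.44 + origin terminal 580.76 + freight 1866.99 + destination terminal 1000.89 + delivery 1215.87 = 91076.11
Buyer's account: brokerage 369.68 + duty 7091.85 = 7461.53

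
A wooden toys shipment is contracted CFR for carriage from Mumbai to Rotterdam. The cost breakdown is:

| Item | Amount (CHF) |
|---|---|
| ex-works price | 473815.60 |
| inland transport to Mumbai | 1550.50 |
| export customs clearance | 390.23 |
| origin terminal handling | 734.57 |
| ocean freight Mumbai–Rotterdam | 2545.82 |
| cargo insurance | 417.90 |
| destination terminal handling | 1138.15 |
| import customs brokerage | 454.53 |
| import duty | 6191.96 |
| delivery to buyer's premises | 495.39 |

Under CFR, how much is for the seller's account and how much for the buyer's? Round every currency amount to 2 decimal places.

CFR: the seller pays costs through ocean freight to the destination port, but not insurance.
Seller's account: goods 473815.60 + inland to port 1550.50 + export clearance 390.23 + origin terminal 734.57 + freight 2545.82 = 479036.72
Buyer's account: insurance 417.90 + destination terminal 1138.15 + brokerage 454.53 + duty 6191.96 + delivery 495.39 = 8697.93

Seller: CHF 479036.72; buyer: CHF 8697.93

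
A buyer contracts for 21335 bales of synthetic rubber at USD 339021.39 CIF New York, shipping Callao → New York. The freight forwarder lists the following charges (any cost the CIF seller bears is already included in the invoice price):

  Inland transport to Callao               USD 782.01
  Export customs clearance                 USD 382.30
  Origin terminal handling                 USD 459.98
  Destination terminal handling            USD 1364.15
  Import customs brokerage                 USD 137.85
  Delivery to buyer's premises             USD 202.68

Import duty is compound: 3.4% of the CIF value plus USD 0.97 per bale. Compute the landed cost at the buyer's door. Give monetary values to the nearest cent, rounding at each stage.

Total landed cost: USD 372947.75

CIF: the seller pays costs through ocean freight and marine insurance to the destination port.
Already in the invoice (seller's account under CIF): inland to port, export clearance, origin terminal — exclude.
The CIF price already equals the CIF value: 339021.39
Ad valorem component: 339021.39 × 3.4% = 11526.73
Specific component: 21335 × 0.97 = 20694.95
Import duty = 11526.73 + 20694.95 = 32221.68
Buyer bears: destination terminal 1364.15 + brokerage 137.85 + delivery 202.68 + duty 32221.68 = 33926.36
Landed cost = invoice 339021.39 + 33926.36 = 372947.75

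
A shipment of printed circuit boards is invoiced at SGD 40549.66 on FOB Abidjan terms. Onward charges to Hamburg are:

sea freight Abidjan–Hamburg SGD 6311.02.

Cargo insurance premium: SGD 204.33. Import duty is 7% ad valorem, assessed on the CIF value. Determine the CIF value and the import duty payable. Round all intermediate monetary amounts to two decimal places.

CIF value: SGD 47065.01; import duty: SGD 3294.55

CIF = FOB price + freight + insurance
CIF = 40549.66 + 6311.02 + 204.33 = 47065.01
Import duty = 47065.01 × 7% = 3294.55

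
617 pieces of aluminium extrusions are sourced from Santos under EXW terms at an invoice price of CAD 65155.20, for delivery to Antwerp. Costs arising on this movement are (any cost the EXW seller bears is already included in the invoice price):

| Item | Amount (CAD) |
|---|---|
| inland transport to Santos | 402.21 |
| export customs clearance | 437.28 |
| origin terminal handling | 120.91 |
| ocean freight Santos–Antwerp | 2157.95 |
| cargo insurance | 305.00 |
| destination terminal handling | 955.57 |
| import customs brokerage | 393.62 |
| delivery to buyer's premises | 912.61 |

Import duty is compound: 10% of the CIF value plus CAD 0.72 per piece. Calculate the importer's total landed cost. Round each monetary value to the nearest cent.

Total landed cost: CAD 78142.45

EXW: the seller makes goods available at their premises; the buyer bears all onward costs.
CIF value = EXW price + inland to port + export clearance + origin terminal + freight + insurance = 65155.20 + 402.21 + 437.28 + 120.91 + 2157.95 + 305.00 = 68578.55
Ad valorem component: 68578.55 × 10% = 6857.86
Specific component: 617 × 0.72 = 444.24
Import duty = 6857.86 + 444.24 = 7302.10
Buyer bears: inland to port 402.21 + export clearance 437.28 + origin terminal 120.91 + freight 2157.95 + insurance 305.00 + destination terminal 955.57 + brokerage 393.62 + delivery 912.61 + duty 7302.10 = 12987.25
Landed cost = invoice 65155.20 + 12987.25 = 78142.45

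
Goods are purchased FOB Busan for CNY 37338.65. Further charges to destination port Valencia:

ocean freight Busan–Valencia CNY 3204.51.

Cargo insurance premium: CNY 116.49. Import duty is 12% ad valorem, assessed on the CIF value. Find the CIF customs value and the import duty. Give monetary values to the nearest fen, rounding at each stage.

CIF = FOB price + freight + insurance
CIF = 37338.65 + 3204.51 + 116.49 = 40659.65
Import duty = 40659.65 × 12% = 4879.16

CIF value: CNY 40659.65; import duty: CNY 4879.16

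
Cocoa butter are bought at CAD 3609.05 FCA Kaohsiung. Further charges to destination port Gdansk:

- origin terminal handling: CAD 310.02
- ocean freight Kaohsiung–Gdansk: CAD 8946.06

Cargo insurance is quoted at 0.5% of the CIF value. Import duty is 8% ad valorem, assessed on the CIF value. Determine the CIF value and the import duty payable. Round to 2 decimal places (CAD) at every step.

Let C be the CIF value. C = FCA price + pre-shipment costs + freight + 0.5% × C
C − 0.5% × C = 3609.05 + 310.02 + 8946.06
0.995 × C = 12865.13
C = 12865.13 / 0.995 = 12929.78
Insurance premium = 0.5% × 12929.78 = 64.65
Import duty = 12929.78 × 8% = 1034.38

CIF value: CAD 12929.78; import duty: CAD 1034.38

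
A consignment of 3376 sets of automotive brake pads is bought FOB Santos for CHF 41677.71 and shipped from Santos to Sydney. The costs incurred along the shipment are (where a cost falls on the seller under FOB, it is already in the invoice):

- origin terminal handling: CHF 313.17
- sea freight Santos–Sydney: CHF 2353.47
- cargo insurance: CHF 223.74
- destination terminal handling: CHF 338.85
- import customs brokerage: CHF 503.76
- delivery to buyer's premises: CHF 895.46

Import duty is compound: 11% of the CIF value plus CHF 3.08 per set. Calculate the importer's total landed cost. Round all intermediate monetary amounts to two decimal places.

Total landed cost: CHF 61259.11

FOB: the seller bears costs until goods are on board at the origin port; the buyer bears freight, insurance and all costs thereafter.
Already in the invoice (seller's account under FOB): origin terminal — exclude.
CIF value = FOB price + freight + insurance = 41677.71 + 2353.47 + 223.74 = 44254.92
Ad valorem component: 44254.92 × 11% = 4868.04
Specific component: 3376 × 3.08 = 10398.08
Import duty = 4868.04 + 10398.08 = 15266.12
Buyer bears: freight 2353.47 + insurance 223.74 + destination terminal 338.85 + brokerage 503.76 + delivery 895.46 + duty 15266.12 = 19581.40
Landed cost = invoice 41677.71 + 19581.40 = 61259.11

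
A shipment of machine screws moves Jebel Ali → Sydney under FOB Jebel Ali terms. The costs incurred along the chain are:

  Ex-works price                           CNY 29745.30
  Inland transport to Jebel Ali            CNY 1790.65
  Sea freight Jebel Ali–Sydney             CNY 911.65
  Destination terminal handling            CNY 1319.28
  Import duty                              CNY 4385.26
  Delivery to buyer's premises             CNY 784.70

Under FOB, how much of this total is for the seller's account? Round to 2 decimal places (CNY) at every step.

FOB: the seller bears costs until goods are on board at the origin port; the buyer bears freight, insurance and all costs thereafter.
Seller's account: goods 29745.30 + inland to port 1790.65 = 31535.95
Buyer's account: freight 911.65 + destination terminal 1319.28 + duty 4385.26 + delivery 784.70 = 7400.89

Seller's account: CNY 31535.95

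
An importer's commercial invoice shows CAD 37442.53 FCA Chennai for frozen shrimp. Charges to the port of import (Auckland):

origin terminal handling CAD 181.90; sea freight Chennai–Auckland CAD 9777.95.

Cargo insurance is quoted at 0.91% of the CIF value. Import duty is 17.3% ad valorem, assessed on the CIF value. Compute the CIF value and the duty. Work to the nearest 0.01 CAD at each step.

CIF value: CAD 47837.70; import duty: CAD 8275.92

Let C be the CIF value. C = FCA price + pre-shipment costs + freight + 0.91% × C
C − 0.91% × C = 37442.53 + 181.90 + 9777.95
0.9909 × C = 47402.38
C = 47402.38 / 0.9909 = 47837.70
Insurance premium = 0.91% × 47837.70 = 435.32
Import duty = 47837.70 × 17.3% = 8275.92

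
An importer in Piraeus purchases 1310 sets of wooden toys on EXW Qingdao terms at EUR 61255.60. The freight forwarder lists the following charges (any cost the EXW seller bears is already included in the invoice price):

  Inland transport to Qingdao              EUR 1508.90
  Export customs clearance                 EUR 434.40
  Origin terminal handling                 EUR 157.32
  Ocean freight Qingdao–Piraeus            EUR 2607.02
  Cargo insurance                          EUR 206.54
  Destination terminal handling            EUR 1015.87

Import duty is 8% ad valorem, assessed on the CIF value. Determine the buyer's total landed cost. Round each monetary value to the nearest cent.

Total landed cost: EUR 72479.23

EXW: the seller makes goods available at their premises; the buyer bears all onward costs.
CIF value = EXW price + inland to port + export clearance + origin terminal + freight + insurance = 61255.60 + 1508.90 + 434.40 + 157.32 + 2607.02 + 206.54 = 66169.78
Import duty = 66169.78 × 8% = 5293.58
Buyer bears: inland to port 1508.90 + export clearance 434.40 + origin terminal 157.32 + freight 2607.02 + insurance 206.54 + destination terminal 1015.87 + duty 5293.58 = 11223.63
Landed cost = invoice 61255.60 + 11223.63 = 72479.23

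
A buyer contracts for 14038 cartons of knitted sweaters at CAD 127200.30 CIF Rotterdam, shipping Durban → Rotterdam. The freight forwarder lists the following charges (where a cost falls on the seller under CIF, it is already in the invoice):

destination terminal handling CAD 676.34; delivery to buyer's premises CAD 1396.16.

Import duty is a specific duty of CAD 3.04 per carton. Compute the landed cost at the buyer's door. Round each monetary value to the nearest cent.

CIF: the seller pays costs through ocean freight and marine insurance to the destination port.
The CIF price already equals the CIF value: 127200.30
Import duty = 14038 × 3.04 = 42675.52
Buyer bears: destination terminal 676.34 + delivery 1396.16 + duty 42675.52 = 44748.02
Landed cost = invoice 127200.30 + 44748.02 = 171948.32

Total landed cost: CAD 171948.32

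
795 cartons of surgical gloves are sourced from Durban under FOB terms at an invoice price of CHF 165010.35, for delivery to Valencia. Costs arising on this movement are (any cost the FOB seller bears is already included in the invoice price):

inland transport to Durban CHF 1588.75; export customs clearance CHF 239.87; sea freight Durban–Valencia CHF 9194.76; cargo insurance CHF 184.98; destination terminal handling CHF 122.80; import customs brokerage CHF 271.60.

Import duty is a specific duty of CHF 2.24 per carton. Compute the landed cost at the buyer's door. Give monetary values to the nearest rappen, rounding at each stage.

FOB: the seller bears costs until goods are on board at the origin port; the buyer bears freight, insurance and all costs thereafter.
Already in the invoice (seller's account under FOB): inland to port, export clearance — exclude.
CIF value = FOB price + freight + insurance = 165010.35 + 9194.76 + 184.98 = 174390.09
Import duty = 795 × 2.24 = 1780.80
Buyer bears: freight 9194.76 + insurance 184.98 + destination terminal 122.80 + brokerage 271.60 + duty 1780.80 = 11554.94
Landed cost = invoice 165010.35 + 11554.94 = 176565.29

Total landed cost: CHF 176565.29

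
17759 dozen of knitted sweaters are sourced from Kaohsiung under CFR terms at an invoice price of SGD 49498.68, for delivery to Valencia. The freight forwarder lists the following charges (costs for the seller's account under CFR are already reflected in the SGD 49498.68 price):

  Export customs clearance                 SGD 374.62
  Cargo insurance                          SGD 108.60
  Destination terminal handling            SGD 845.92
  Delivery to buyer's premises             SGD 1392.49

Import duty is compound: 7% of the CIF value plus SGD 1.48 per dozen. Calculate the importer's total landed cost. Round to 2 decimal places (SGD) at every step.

CFR: the seller pays costs through ocean freight to the destination port, but not insurance.
Already in the invoice (seller's account under CFR): export clearance — exclude.
CIF value = CFR price + insurance = 49498.68 + 108.60 = 49607.28
Ad valorem component: 49607.28 × 7% = 3472.51
Specific component: 17759 × 1.48 = 26283.32
Import duty = 3472.51 + 26283.32 = 29755.83
Buyer bears: insurance 108.60 + destination terminal 845.92 + delivery 1392.49 + duty 29755.83 = 32102.84
Landed cost = invoice 49498.68 + 32102.84 = 81601.52

Total landed cost: SGD 81601.52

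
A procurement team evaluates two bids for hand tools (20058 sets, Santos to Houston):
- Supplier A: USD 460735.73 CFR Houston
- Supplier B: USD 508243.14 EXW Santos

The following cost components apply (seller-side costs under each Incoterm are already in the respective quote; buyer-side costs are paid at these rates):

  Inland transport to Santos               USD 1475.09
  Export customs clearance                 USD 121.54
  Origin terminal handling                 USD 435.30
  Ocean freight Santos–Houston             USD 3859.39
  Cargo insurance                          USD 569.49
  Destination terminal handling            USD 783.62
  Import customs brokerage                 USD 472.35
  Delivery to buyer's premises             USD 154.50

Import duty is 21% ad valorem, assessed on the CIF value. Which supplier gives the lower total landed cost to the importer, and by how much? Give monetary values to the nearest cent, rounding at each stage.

Supplier A (CFR):
CIF value = CFR price + insurance = 460735.73 + 569.49 = 461305.22
Import duty = 461305.22 × 21% = 96874.10
Buyer bears (A): 569.49 + 783.62 + 472.35 + 154.50 = 1979.96
Landed cost (A) = invoice 460735.73 + 1979.96 + duty 96874.10 = 559589.79
Supplier B (EXW):
CIF value = EXW price + inland to port + export clearance + origin terminal + freight + insurance = 508243.14 + 1475.09 + 121.54 + 435.30 + 3859.39 + 569.49 = 514703.95
Import duty = 514703.95 × 21% = 108087.83
Buyer bears (B): 1475.09 + 121.54 + 435.30 + 3859.39 + 569.49 + 783.62 + 472.35 + 154.50 = 7871.28
Landed cost (B) = invoice 508243.14 + 7871.28 + duty 108087.83 = 624202.25
Difference = |559589.79 − 624202.25| = 64612.46

Supplier A is cheaper by USD 64612.46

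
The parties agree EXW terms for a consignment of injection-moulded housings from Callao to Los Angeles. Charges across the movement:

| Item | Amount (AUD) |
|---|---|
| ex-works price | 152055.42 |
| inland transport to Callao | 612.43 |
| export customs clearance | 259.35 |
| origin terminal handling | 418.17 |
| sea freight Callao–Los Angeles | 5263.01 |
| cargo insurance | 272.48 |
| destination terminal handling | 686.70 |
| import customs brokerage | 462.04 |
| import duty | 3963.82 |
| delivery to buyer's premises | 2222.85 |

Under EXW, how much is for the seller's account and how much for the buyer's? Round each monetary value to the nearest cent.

EXW: the seller makes goods available at their premises; the buyer bears all onward costs.
Seller's account: goods 152055.42 = 152055.42
Buyer's account: inland to port 612.43 + export clearance 259.35 + origin terminal 418.17 + freight 5263.01 + insurance 272.48 + destination terminal 686.70 + brokerage 462.04 + duty 3963.82 + delivery 2222.85 = 14160.85

Seller: AUD 152055.42; buyer: AUD 14160.85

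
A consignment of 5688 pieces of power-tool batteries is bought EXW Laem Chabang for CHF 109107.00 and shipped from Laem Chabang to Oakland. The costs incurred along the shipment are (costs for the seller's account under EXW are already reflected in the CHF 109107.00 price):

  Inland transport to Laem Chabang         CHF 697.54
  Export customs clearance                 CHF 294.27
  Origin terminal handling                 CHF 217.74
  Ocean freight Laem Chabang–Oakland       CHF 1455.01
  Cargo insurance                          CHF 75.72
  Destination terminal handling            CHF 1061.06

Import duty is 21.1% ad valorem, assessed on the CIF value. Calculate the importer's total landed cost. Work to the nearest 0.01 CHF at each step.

EXW: the seller makes goods available at their premises; the buyer bears all onward costs.
CIF value = EXW price + inland to port + export clearance + origin terminal + freight + insurance = 109107.00 + 697.54 + 294.27 + 217.74 + 1455.01 + 75.72 = 111847.28
Import duty = 111847.28 × 21.1% = 23599.78
Buyer bears: inland to port 697.54 + export clearance 294.27 + origin terminal 217.74 + freight 1455.01 + insurance 75.72 + destination terminal 1061.06 + duty 23599.78 = 27401.12
Landed cost = invoice 109107.00 + 27401.12 = 136508.12

Total landed cost: CHF 136508.12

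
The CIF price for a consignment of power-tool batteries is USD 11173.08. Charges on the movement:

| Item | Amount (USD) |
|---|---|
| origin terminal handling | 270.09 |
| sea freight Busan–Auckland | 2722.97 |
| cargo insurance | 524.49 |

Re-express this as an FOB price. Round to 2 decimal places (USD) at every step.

Not relevant to the conversion: origin terminal — on the seller under both CIF and FOB; already in the CIF price and stays in the FOB price.
From CIF to FOB, the seller no longer bears: freight, insurance.
FOB price = 11173.08 − 2722.97 − 524.49 = 7925.62

FOB price: USD 7925.62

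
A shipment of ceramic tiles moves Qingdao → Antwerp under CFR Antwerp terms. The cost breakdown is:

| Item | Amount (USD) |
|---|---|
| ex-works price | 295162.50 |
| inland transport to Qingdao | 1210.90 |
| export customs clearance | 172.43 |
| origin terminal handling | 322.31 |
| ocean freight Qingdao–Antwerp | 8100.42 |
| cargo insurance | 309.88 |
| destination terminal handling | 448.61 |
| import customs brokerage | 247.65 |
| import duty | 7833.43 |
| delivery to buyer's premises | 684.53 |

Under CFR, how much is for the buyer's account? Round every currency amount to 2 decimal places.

CFR: the seller pays costs through ocean freight to the destination port, but not insurance.
Seller's account: goods 295162.50 + inland to port 1210.90 + export clearance 172.43 + origin terminal 322.31 + freight 8100.42 = 304968.56
Buyer's account: insurance 309.88 + destination terminal 448.61 + brokerage 247.65 + duty 7833.43 + delivery 684.53 = 9524.10

Buyer's account: USD 9524.10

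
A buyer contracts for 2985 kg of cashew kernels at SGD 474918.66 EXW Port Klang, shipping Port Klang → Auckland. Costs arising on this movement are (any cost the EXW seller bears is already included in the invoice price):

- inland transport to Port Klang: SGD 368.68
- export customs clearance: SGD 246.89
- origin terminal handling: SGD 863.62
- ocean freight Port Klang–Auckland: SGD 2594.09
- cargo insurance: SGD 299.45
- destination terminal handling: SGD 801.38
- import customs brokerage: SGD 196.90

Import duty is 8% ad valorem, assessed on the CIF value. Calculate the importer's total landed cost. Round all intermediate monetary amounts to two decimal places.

EXW: the seller makes goods available at their premises; the buyer bears all onward costs.
CIF value = EXW price + inland to port + export clearance + origin terminal + freight + insurance = 474918.66 + 368.68 + 246.89 + 863.62 + 2594.09 + 299.45 = 479291.39
Import duty = 479291.39 × 8% = 38343.31
Buyer bears: inland to port 368.68 + export clearance 246.89 + origin terminal 863.62 + freight 2594.09 + insurance 299.45 + destination terminal 801.38 + brokerage 196.90 + duty 38343.31 = 43714.32
Landed cost = invoice 474918.66 + 43714.32 = 518632.98

Total landed cost: SGD 518632.98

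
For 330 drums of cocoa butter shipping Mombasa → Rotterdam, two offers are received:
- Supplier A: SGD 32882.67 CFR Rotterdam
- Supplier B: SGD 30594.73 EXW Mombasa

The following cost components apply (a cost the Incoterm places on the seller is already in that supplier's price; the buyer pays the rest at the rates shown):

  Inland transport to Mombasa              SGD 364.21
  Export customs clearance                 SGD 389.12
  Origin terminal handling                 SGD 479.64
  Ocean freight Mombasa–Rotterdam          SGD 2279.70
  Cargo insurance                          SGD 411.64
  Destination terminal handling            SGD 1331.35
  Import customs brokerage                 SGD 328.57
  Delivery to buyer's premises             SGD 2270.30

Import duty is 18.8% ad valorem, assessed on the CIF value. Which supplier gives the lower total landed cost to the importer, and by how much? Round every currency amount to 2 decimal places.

Supplier A is cheaper by SGD 1454.98

Supplier A (CFR):
CIF value = CFR price + insurance = 32882.67 + 411.64 = 33294.31
Import duty = 33294.31 × 18.8% = 6259.33
Buyer bears (A): 411.64 + 1331.35 + 328.57 + 2270.30 = 4341.86
Landed cost (A) = invoice 32882.67 + 4341.86 + duty 6259.33 = 43483.86
Supplier B (EXW):
CIF value = EXW price + inland to port + export clearance + origin terminal + freight + insurance = 30594.73 + 364.21 + 389.12 + 479.64 + 2279.70 + 411.64 = 34519.04
Import duty = 34519.04 × 18.8% = 6489.58
Buyer bears (B): 364.21 + 389.12 + 479.64 + 2279.70 + 411.64 + 1331.35 + 328.57 + 2270.30 = 7854.53
Landed cost (B) = invoice 30594.73 + 7854.53 + duty 6489.58 = 44938.84
Difference = |43483.86 − 44938.84| = 1454.98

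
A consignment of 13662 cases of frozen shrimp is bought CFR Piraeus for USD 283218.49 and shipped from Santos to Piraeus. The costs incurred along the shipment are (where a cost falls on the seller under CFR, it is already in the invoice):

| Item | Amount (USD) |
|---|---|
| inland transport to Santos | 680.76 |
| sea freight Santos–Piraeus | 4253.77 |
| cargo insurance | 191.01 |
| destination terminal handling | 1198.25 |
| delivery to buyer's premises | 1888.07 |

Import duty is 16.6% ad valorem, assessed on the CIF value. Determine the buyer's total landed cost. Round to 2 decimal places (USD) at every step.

CFR: the seller pays costs through ocean freight to the destination port, but not insurance.
Already in the invoice (seller's account under CFR): inland to port, freight — exclude.
CIF value = CFR price + insurance = 283218.49 + 191.01 = 283409.50
Import duty = 283409.50 × 16.6% = 47045.98
Buyer bears: insurance 191.01 + destination terminal 1198.25 + delivery 1888.07 + duty 47045.98 = 50323.31
Landed cost = invoice 283218.49 + 50323.31 = 333541.80

Total landed cost: USD 333541.80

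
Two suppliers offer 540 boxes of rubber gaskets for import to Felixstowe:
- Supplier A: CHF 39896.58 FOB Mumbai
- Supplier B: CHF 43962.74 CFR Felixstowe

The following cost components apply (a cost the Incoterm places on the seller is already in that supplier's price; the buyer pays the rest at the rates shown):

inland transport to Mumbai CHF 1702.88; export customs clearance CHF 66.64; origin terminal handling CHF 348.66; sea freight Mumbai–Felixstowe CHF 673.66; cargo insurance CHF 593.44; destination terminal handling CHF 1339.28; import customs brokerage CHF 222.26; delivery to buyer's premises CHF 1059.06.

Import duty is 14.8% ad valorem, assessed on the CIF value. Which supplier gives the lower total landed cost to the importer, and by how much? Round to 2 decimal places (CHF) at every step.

Supplier A (FOB):
CIF value = FOB price + freight + insurance = 39896.58 + 673.66 + 593.44 = 41163.68
Import duty = 41163.68 × 14.8% = 6092.22
Buyer bears (A): 673.66 + 593.44 + 1339.28 + 222.26 + 1059.06 = 3887.70
Landed cost (A) = invoice 39896.58 + 3887.70 + duty 6092.22 = 49876.50
Supplier B (CFR):
CIF value = CFR price + insurance = 43962.74 + 593.44 = 44556.18
Import duty = 44556.18 × 14.8% = 6594.31
Buyer bears (B): 593.44 + 1339.28 + 222.26 + 1059.06 = 3214.04
Landed cost (B) = invoice 43962.74 + 3214.04 + duty 6594.31 = 53771.09
Difference = |49876.50 − 53771.09| = 3894.59

Supplier A is cheaper by CHF 3894.59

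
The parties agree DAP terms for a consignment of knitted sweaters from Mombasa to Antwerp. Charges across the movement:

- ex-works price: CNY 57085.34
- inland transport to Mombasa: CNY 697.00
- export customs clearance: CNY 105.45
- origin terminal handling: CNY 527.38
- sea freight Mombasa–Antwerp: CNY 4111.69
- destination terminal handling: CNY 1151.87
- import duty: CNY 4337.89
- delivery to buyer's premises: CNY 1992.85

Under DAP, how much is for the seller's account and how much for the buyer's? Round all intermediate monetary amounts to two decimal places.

DAP: the seller bears all costs to the named destination except import duty and clearance.
Seller's account: goods 57085.34 + inland to port 697.00 + export clearance 105.45 + origin terminal 527.38 + freight 4111.69 + destination terminal 1151.87 + delivery 1992.85 = 65671.58
Buyer's account: duty 4337.89 = 4337.89

Seller: CNY 65671.58; buyer: CNY 4337.89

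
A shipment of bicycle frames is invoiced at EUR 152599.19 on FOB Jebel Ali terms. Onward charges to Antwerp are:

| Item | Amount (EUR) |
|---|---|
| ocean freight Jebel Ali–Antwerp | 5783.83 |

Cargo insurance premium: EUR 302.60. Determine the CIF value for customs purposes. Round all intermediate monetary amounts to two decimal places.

CIF value: EUR 158685.62

CIF = FOB price + freight + insurance
CIF = 152599.19 + 5783.83 + 302.60 = 158685.62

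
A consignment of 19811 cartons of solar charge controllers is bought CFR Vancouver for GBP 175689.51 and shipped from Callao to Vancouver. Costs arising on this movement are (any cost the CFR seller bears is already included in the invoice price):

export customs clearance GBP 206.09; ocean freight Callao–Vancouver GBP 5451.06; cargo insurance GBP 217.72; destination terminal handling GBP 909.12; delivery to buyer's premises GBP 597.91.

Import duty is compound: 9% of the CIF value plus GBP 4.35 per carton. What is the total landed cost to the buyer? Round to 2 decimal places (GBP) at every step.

CFR: the seller pays costs through ocean freight to the destination port, but not insurance.
Already in the invoice (seller's account under CFR): export clearance, freight — exclude.
CIF value = CFR price + insurance = 175689.51 + 217.72 = 175907.23
Ad valorem component: 175907.23 × 9% = 15831.65
Specific component: 19811 × 4.35 = 86177.85
Import duty = 15831.65 + 86177.85 = 102009.50
Buyer bears: insurance 217.72 + destination terminal 909.12 + delivery 597.91 + duty 102009.50 = 103734.25
Landed cost = invoice 175689.51 + 103734.25 = 279423.76

Total landed cost: GBP 279423.76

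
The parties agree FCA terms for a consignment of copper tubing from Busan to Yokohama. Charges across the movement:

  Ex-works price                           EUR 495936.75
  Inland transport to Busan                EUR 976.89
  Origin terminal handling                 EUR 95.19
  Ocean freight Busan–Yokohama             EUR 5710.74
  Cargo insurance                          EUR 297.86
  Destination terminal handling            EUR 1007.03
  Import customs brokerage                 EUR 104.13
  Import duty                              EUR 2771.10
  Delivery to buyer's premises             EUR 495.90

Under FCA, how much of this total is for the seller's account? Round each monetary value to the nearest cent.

FCA: the seller delivers export-cleared goods to the carrier; the buyer bears costs from that point.
Seller's account: goods 495936.75 + inland to port 976.89 = 496913.64
Buyer's account: origin terminal 95.19 + freight 5710.74 + insurance 297.86 + destination terminal 1007.03 + brokerage 104.13 + duty 2771.10 + delivery 495.90 = 10481.95

Seller's account: EUR 496913.64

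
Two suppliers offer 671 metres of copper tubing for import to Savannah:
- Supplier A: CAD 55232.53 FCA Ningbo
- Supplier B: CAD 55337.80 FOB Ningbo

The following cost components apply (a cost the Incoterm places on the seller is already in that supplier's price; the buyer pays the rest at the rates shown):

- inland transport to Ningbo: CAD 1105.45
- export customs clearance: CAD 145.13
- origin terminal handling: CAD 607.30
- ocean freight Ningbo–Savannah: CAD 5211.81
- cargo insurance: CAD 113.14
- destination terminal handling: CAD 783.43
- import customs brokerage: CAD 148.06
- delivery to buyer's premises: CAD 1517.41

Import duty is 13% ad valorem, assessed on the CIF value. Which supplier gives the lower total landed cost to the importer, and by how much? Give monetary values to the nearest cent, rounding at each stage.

Supplier A (FCA):
CIF value = FCA price + origin terminal + freight + insurance = 55232.53 + 607.30 + 5211.81 + 113.14 = 61164.78
Import duty = 61164.78 × 13% = 7951.42
Buyer bears (A): 607.30 + 5211.81 + 113.14 + 783.43 + 148.06 + 1517.41 = 8381.15
Landed cost (A) = invoice 55232.53 + 8381.15 + duty 7951.42 = 71565.10
Supplier B (FOB):
CIF value = FOB price + freight + insurance = 55337.80 + 5211.81 + 113.14 = 60662.75
Import duty = 60662.75 × 13% = 7886.16
Buyer bears (B): 5211.81 + 113.14 + 783.43 + 148.06 + 1517.41 = 7773.85
Landed cost (B) = invoice 55337.80 + 7773.85 + duty 7886.16 = 70997.81
Difference = |71565.10 − 70997.81| = 567.29

Supplier B is cheaper by CAD 567.29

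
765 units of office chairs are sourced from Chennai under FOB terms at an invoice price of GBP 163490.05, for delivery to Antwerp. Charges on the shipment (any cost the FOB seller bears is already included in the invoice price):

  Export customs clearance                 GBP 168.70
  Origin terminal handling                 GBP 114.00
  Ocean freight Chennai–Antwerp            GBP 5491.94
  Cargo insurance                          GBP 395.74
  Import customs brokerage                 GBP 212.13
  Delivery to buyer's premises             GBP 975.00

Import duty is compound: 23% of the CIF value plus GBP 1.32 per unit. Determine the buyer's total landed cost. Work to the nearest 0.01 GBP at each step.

Total landed cost: GBP 210531.54

FOB: the seller bears costs until goods are on board at the origin port; the buyer bears freight, insurance and all costs thereafter.
Already in the invoice (seller's account under FOB): export clearance, origin terminal — exclude.
CIF value = FOB price + freight + insurance = 163490.05 + 5491.94 + 395.74 = 169377.73
Ad valorem component: 169377.73 × 23% = 38956.88
Specific component: 765 × 1.32 = 1009.80
Import duty = 38956.88 + 1009.80 = 39966.68
Buyer bears: freight 5491.94 + insurance 395.74 + brokerage 212.13 + delivery 975.00 + duty 39966.68 = 47041.49
Landed cost = invoice 163490.05 + 47041.49 = 210531.54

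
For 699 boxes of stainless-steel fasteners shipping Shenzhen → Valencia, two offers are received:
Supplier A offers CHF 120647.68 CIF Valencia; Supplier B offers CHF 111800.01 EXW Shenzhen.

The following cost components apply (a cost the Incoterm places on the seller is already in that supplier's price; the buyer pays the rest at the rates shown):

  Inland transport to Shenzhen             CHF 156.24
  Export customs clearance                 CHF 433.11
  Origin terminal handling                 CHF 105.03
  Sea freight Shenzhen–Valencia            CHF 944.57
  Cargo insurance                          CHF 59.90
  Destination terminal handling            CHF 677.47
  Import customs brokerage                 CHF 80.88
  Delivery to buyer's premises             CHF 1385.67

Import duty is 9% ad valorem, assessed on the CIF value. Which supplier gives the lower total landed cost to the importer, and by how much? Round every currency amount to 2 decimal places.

Supplier A (CIF):
The CIF price already equals the CIF value: 120647.68
Import duty = 120647.68 × 9% = 10858.29
Buyer bears (A): 677.47 + 80.88 + 1385.67 = 2144.02
Landed cost (A) = invoice 120647.68 + 2144.02 + duty 10858.29 = 133649.99
Supplier B (EXW):
CIF value = EXW price + inland to port + export clearance + origin terminal + freight + insurance = 111800.01 + 156.24 + 433.11 + 105.03 + 944.57 + 59.90 = 113498.86
Import duty = 113498.86 × 9% = 10214.90
Buyer bears (B): 156.24 + 433.11 + 105.03 + 944.57 + 59.90 + 677.47 + 80.88 + 1385.67 = 3842.87
Landed cost (B) = invoice 111800.01 + 3842.87 + duty 10214.90 = 125857.78
Difference = |133649.99 − 125857.78| = 7792.21

Supplier B is cheaper by CHF 7792.21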